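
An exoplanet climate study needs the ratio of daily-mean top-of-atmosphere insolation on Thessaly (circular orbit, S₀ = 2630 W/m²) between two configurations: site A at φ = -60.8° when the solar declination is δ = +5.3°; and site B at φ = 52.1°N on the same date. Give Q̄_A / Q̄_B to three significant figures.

Q̄_A / Q̄_B ≈ 0.501

— Configuration A (φ=-60.8°):
cos H₀ = −tan(-60.8°) tan(+5.300°) = 0.1660, H₀ = 1.4040 rad.
Bracket: H₀ sin φ sin δ + cos φ cos δ sin H₀ = 1.4040×-0.87292×0.09237 + 0.48786×0.99572×0.98613 = -0.113207 + 0.479034 = 0.365827.
Q̄ = (S₀/π) × [bracket] = (2630/π) × 0.365827 = 306.25 W/m².
— Configuration B (φ=+52.1°):
cos H₀ = −tan(+52.1°) tan(+5.300°) = -0.1192, H₀ = 1.6902 rad.
Bracket: H₀ sin φ sin δ + cos φ cos δ sin H₀ = 1.6902×0.78908×0.09237 + 0.61429×0.99572×0.99287 = 0.123194 + 0.607300 = 0.730494.
Q̄ = (S₀/π) × [bracket] = (2630/π) × 0.730494 = 611.54 W/m².
Ratio Q̄_A / Q̄_B = 306.25 / 611.54 = 0.5008.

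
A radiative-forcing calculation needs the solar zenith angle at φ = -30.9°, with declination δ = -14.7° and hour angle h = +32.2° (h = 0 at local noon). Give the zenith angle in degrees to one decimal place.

θ_z = 33.6°

cos θ_z = sin φ sin δ + cos φ cos δ cos h = 0.130315 + 0.702322 = 0.832637.
θ_z = arccos(0.832637) = 33.6°.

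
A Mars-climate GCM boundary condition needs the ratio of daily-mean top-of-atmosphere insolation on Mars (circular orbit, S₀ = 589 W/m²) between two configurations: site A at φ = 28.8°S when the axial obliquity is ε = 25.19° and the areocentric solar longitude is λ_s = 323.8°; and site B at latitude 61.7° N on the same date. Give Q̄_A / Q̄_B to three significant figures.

— Configuration A (φ=-28.8°):
sin δ = sin 25.19° × sin 323.8° = -0.25137, so δ = -14.559°.
cos H₀ = −tan(-28.8°) tan(-14.559°) = -0.1428, H₀ = 1.7141 rad.
Bracket: H₀ sin φ sin δ + cos φ cos δ sin H₀ = 1.7141×-0.48175×-0.25137 + 0.87631×0.96789×0.98975 = 0.207573 + 0.839478 = 1.047051.
Q̄ = (S₀/π) × [bracket] = (589/π) × 1.047051 = 196.31 W/m².
— Configuration B (φ=+61.7°):
cos H₀ = −tan(+61.7°) tan(-14.559°) = 0.4823, H₀ = 1.0675 rad.
Bracket: H₀ sin φ sin δ + cos φ cos δ sin H₀ = 1.0675×0.88048×-0.25137 + 0.47409×0.96789×0.87598 = -0.236266 + 0.401958 = 0.165692.
Q̄ = (S₀/π) × [bracket] = (589/π) × 0.165692 = 31.065 W/m².
Ratio Q̄_A / Q̄_B = 196.31 / 31.065 = 6.319.

Q̄_A / Q̄_B ≈ 6.32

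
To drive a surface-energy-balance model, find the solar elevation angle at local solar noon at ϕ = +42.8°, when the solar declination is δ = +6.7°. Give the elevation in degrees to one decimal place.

At local noon the hour angle is zero, so the zenith angle equals |ϕ − δ| = |+42.8° − (+6.700°)| = 36.100°.
Elevation = 90° − 36.100° = 53.9°.

53.9°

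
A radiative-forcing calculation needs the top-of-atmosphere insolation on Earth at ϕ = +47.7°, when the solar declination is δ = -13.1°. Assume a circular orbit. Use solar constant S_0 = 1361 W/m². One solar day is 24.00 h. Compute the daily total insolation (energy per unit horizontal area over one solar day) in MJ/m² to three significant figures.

cos h₀ = −tan(+47.7°) tan(-13.100°) = 0.2557, h₀ = 1.3122 rad.
Bracket: h₀ sin ϕ sin δ + cos ϕ cos δ sin h₀ = 1.3122×0.73963×-0.22665 + 0.67301×0.97398×0.96675 = -0.219973 + 0.633703 = 0.413730.
Q̄ = (S_0/π) × [bracket] = (1361/π) × 0.413730 = 179.24 W/m².
Daily total = Q̄ × 24.00 h × 3600 s/h = 179.24 × 24.00 × 3600 / 10⁶ = 15.49 MJ/m².

15.5 MJ/m²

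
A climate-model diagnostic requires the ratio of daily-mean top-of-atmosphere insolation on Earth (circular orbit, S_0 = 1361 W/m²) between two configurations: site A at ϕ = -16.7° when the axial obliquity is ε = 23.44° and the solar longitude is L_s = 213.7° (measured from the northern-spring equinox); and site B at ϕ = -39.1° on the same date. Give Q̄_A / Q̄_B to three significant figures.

Q̄_A / Q̄_B ≈ 1.05

— Configuration A (ϕ=-16.7°):
Solar declination: sin δ = sin ε · sin L_s = sin 23.44° × sin 213.7° = -0.22071, so δ = -12.751°.
cos h₀ = −tan(-16.7°) tan(-12.751°) = -0.0679, h₀ = 1.6387 rad.
Bracket: h₀ sin ϕ sin δ + cos ϕ cos δ sin h₀ = 1.6387×-0.28736×-0.22071 + 0.95782×0.97534×0.99769 = 0.103932 + 0.932042 = 1.035974.
Q̄ = (S_0/π) × [bracket] = (1361/π) × 1.035974 = 448.80 W/m².
— Configuration B (ϕ=-39.1°):
cos h₀ = −tan(-39.1°) tan(-12.751°) = -0.1839, h₀ = 1.7558 rad.
Bracket: h₀ sin ϕ sin δ + cos ϕ cos δ sin h₀ = 1.7558×-0.63068×-0.22071 + 0.77605×0.97534×0.98294 = 0.244403 + 0.744000 = 0.988403.
Q̄ = (S_0/π) × [bracket] = (1361/π) × 0.988403 = 428.20 W/m².
Ratio Q̄_A / Q̄_B = 448.80 / 428.20 = 1.048.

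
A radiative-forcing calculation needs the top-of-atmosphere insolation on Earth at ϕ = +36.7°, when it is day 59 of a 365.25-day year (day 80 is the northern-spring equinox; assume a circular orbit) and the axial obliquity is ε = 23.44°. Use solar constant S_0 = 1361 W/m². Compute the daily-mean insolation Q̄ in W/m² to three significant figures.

Solar longitude: L_s = 360° × (59 − 80)/365.25 = -20.698°, i.e. -20.698° + 360° = 339.302°.
sin δ = sin 23.44° × sin 339.302° = -0.14060, so δ = -8.082°.
cos h₀ = −tan(+36.7°) tan(-8.082°) = 0.1058, h₀ = 1.4647 rad.
Bracket: h₀ sin ϕ sin δ + cos ϕ cos δ sin h₀ = 1.4647×0.59763×-0.14060 + 0.80178×0.99007×0.99438 = -0.123074 + 0.789357 = 0.666283.
Q̄ = (S_0/π) × [bracket] = (1361/π) × 0.666283 = 288.6 W/m².

Q̄ ≈ 289 W/m²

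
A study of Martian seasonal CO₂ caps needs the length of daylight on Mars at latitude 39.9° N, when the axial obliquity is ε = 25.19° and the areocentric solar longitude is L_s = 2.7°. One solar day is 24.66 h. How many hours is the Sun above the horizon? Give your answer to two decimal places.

sin δ = sin 25.19° × sin 2.7° = 0.02005, so δ = +1.149°.
cos h₀ = −tan ϕ · tan δ = −tan(+39.9°) × tan(+1.149°) = -0.0168, so h₀ = 1.5876 rad = 90.96°.
Daylight = 2h₀/(2π) × 24.66 h = (1.5876/π) × 24.66 = 12.46 h.

12.46 h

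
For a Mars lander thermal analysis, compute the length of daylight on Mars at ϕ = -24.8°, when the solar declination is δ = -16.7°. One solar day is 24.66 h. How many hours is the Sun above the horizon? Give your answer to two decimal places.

13.42 h

cos h₀ = −tan ϕ · tan δ = −tan(-24.8°) × tan(-16.700°) = -0.1386, so h₀ = 1.7099 rad = 97.97°.
Daylight = 2h₀/(2π) × 24.66 h = (1.7099/π) × 24.66 = 13.42 h.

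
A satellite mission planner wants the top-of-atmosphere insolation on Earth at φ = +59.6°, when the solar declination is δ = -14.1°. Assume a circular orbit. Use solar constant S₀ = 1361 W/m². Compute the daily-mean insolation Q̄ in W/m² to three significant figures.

cos H₀ = −tan(+59.6°) tan(-14.100°) = 0.4281, H₀ = 1.1284 rad.
Bracket: H₀ sin φ sin δ + cos φ cos δ sin H₀ = 1.1284×0.86251×-0.24362 + 0.50603×0.96987×0.90372 = -0.237105 + 0.443531 = 0.206426.
Q̄ = (S₀/π) × [bracket] = (1361/π) × 0.206426 = 89.43 W/m².

Q̄ ≈ 89.4 W/m²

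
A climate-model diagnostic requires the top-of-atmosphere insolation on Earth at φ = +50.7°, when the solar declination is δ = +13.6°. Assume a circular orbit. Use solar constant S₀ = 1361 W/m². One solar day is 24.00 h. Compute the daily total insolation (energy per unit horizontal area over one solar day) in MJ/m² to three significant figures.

34.8 MJ/m²

cos H₀ = −tan(+50.7°) tan(+13.600°) = -0.2956, H₀ = 1.8709 rad.
Bracket: H₀ sin φ sin δ + cos φ cos δ sin H₀ = 1.8709×0.77384×0.23514 + 0.63338×0.97196×0.95532 = 0.340430 + 0.588114 = 0.928544.
Q̄ = (S₀/π) × [bracket] = (1361/π) × 0.928544 = 402.26 W/m².
Daily total = Q̄ × 24.00 h × 3600 s/h = 402.26 × 24.00 × 3600 / 10⁶ = 34.76 MJ/m².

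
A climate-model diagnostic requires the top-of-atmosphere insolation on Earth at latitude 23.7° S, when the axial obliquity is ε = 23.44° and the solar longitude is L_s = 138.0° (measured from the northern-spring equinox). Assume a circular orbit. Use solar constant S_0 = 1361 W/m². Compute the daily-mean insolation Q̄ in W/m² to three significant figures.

Q̄ ≈ 312 W/m²

Solar declination: sin δ = sin ε · sin L_s = sin 23.44° × sin 138.0° = 0.26617, so δ = +15.437°.
cos h₀ = −tan(-23.7°) tan(+15.437°) = 0.1212, h₀ = 1.4493 rad.
Bracket: h₀ sin ϕ sin δ + cos ϕ cos δ sin h₀ = 1.4493×-0.40195×0.26617 + 0.91566×0.96393×0.99263 = -0.155056 + 0.876127 = 0.721071.
Q̄ = (S_0/π) × [bracket] = (1361/π) × 0.721071 = 312.4 W/m².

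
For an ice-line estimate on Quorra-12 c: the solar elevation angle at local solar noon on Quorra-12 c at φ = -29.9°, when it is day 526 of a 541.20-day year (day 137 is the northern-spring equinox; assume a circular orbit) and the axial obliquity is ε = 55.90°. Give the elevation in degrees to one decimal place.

Solar longitude: λ_s = 360° × (526 − 137)/541.20 = 258.758°.
sin δ = sin 55.90° × sin 258.758° = -0.81217, so δ = -54.309°.
At local noon the hour angle is zero, so the zenith angle equals |φ − δ| = |-29.9° − (-54.309°)| = 24.409°.
Elevation = 90° − 24.409° = 65.6°.

65.6°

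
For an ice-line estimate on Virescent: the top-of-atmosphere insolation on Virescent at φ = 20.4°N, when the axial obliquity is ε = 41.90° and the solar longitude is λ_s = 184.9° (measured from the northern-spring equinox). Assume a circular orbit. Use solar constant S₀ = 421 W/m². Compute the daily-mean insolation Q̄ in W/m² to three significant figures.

Solar declination: sin δ = sin ε · sin λ_s = sin 41.90° × sin 184.9° = -0.05704, so δ = -3.270°.
cos H₀ = −tan(+20.4°) tan(-3.270°) = 0.0212, H₀ = 1.5495 rad.
Bracket: H₀ sin φ sin δ + cos φ cos δ sin H₀ = 1.5495×0.34857×-0.05704 + 0.93728×0.99837×0.99977 = -0.030808 + 0.935537 = 0.904729.
Q̄ = (S₀/π) × [bracket] = (421/π) × 0.904729 = 121.2 W/m².

Q̄ ≈ 121 W/m²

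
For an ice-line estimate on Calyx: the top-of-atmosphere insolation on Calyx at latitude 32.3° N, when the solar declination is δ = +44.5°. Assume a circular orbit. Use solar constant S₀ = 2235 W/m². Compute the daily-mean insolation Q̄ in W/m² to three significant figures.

Q̄ ≈ 933 W/m²

cos H₀ = −tan(+32.3°) tan(+44.500°) = -0.6212, H₀ = 2.2411 rad.
Bracket: H₀ sin φ sin δ + cos φ cos δ sin H₀ = 2.2411×0.53435×0.70091 + 0.84526×0.71325×0.78362 = 0.839362 + 0.472430 = 1.311792.
Q̄ = (S₀/π) × [bracket] = (2235/π) × 1.311792 = 933.2 W/m².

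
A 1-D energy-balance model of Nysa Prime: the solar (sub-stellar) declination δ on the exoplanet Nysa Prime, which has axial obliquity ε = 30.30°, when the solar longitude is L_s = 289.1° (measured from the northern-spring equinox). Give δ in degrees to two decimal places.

δ = -28.47°

sin δ = sin ε · sin L_s = sin 30.30° × sin 289.1° = -0.476753.
δ = arcsin(-0.476753) = -28.47°.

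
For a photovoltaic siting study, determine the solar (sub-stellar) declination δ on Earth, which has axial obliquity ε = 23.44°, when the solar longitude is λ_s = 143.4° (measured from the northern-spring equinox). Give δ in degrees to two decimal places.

sin δ = sin ε · sin λ_s = sin 23.44° × sin 143.4° = 0.237171.
δ = arcsin(0.237171) = +13.72°.

δ = +13.72°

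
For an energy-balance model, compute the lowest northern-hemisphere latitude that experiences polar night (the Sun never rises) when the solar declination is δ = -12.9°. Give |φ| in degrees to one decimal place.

Polar night requires cos H₀ = −tan φ tan δ ≥ 1, i.e. tan φ tan δ ≤ −1.
The boundary is |tan φ| · |tan δ| = 1, so |φ| = 90° − |δ| = 90° − 12.9° = 77.1° in the northern hemisphere.

|φ| = 77.1°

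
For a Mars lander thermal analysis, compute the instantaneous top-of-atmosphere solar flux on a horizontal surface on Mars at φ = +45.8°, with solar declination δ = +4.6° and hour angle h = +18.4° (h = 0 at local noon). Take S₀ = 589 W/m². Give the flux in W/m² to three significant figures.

422 W/m²

cos θ_z = sin φ sin δ + cos φ cos δ cos h = 0.057495 + 0.659392 = 0.716887.
Flux = S₀ · cos θ_z = 589 × 0.716887 = 422.2 W/m².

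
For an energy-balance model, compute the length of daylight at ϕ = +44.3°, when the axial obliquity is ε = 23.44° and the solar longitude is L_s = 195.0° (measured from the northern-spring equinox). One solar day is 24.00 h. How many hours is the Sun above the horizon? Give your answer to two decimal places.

Solar declination: sin δ = sin ε · sin L_s = sin 23.44° × sin 195.0° = -0.10296, so δ = -5.909°.
cos h₀ = −tan ϕ · tan δ = −tan(+44.3°) × tan(-5.909°) = 0.1010, so h₀ = 1.4696 rad = 84.20°.
Daylight = 2h₀/(2π) × 24.00 h = (1.4696/π) × 24.00 = 11.23 h.

11.23 h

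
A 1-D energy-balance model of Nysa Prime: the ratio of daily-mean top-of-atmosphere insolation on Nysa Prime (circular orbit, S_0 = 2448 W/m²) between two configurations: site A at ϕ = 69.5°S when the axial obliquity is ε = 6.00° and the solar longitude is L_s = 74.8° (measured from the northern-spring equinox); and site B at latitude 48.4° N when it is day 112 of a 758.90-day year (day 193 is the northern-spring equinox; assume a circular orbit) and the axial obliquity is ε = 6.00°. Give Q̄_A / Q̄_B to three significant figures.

— Configuration A (ϕ=-69.5°):
Solar declination: sin δ = sin ε · sin L_s = sin 6.00° × sin 74.8° = 0.10087, so δ = +5.789°.
cos h₀ = −tan(-69.5°) tan(+5.789°) = 0.2712, h₀ = 1.2962 rad.
Bracket: h₀ sin ϕ sin δ + cos ϕ cos δ sin h₀ = 1.2962×-0.93667×0.10087 + 0.35021×0.99490×0.96253 = -0.122467 + 0.335368 = 0.212901.
Q̄ = (S_0/π) × [bracket] = (2448/π) × 0.212901 = 165.90 W/m².
— Configuration B (ϕ=+48.4°):
Solar longitude: L_s = 360° × (112 − 193)/758.90 = -38.424°, i.e. -38.424° + 360° = 321.576°.
sin δ = sin 6.00° × sin 321.576° = -0.06496, so δ = -3.725°.
cos h₀ = −tan(+48.4°) tan(-3.725°) = 0.0733, h₀ = 1.4974 rad.
Bracket: h₀ sin ϕ sin δ + cos ϕ cos δ sin h₀ = 1.4974×0.74780×-0.06496 + 0.66393×0.99789×0.99731 = -0.072739 + 0.660747 = 0.588008.
Q̄ = (S_0/π) × [bracket] = (2448/π) × 0.588008 = 458.19 W/m².
Ratio Q̄_A / Q̄_B = 165.90 / 458.19 = 0.3621.

Q̄_A / Q̄_B ≈ 0.362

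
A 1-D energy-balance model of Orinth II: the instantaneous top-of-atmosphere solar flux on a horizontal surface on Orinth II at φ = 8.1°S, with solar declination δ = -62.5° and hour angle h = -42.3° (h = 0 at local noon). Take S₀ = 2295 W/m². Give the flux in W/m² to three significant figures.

cos θ_z = sin φ sin δ + cos φ cos δ cos h = 0.124981 + 0.338116 = 0.463097.
Flux = S₀ · cos θ_z = 2295 × 0.463097 = 1063 W/m².

1.06e+03 W/m²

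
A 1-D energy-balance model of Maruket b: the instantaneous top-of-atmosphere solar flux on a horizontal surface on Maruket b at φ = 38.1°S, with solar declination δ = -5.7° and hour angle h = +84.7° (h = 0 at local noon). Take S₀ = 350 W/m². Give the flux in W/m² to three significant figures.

cos θ_z = sin φ sin δ + cos φ cos δ cos h = 0.061284 + 0.072330 = 0.133614.
Flux = S₀ · cos θ_z = 350 × 0.133614 = 46.76 W/m².

46.8 W/m²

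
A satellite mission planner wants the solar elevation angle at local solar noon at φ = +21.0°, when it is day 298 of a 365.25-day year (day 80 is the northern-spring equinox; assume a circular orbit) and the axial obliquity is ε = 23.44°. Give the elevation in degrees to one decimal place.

Solar longitude: λ_s = 360° × (298 − 80)/365.25 = 214.867°.
sin δ = sin 23.44° × sin 214.867° = -0.22740, so δ = -13.144°.
At local noon the hour angle is zero, so the zenith angle equals |φ − δ| = |+21.0° − (-13.144°)| = 34.144°.
Elevation = 90° − 34.144° = 55.9°.

55.9°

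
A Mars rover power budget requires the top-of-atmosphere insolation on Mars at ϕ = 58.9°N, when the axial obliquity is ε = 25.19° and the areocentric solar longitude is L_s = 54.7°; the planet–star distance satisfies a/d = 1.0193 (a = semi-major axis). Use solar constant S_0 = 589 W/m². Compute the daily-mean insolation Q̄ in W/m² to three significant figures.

sin δ = sin 25.19° × sin 54.7° = 0.34737, so δ = +20.326°.
cos h₀ = −tan(+58.9°) tan(+20.326°) = -0.6141, h₀ = 2.2320 rad.
Bracket: h₀ sin ϕ sin δ + cos ϕ cos δ sin h₀ = 2.2320×0.85627×0.34737 + 0.51653×0.93773×0.78925 = 0.663892 + 0.382286 = 1.046178.
Inverse-square distance factor (a/d)² = 1.0193² = 1.038972.
Q̄ = (S_0/π) × 1.038972 × [bracket] = (589/π) × 1.038972 × 1.046178 = 203.8 W/m².

Q̄ ≈ 204 W/m²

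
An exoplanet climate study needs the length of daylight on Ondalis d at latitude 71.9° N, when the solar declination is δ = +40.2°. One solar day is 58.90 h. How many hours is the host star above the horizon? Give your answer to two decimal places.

58.90 h

Sunrise equation: cos h₀ = −tan ϕ · tan δ = -2.5855 ≤ −1, so the host star never sets (polar day) and h₀ = π.
Daylight = 2h₀/(2π) × 58.90 h = (3.1416/π) × 58.90 = 58.90 h.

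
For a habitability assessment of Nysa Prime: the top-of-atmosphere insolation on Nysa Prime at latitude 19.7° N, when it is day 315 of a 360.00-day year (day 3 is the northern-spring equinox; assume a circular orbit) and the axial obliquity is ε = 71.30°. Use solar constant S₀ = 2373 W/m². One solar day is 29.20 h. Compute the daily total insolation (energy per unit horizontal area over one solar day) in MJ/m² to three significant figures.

26.9 MJ/m²

Solar longitude: λ_s = 360° × (315 − 3)/360.00 = 312.000°.
sin δ = sin 71.30° × sin 312.000° = -0.70391, so δ = -44.742°.
cos H₀ = −tan(+19.7°) tan(-44.742°) = 0.3548, H₀ = 1.2081 rad.
Bracket: H₀ sin φ sin δ + cos φ cos δ sin H₀ = 1.2081×0.33710×-0.70391 + 0.94147×0.71028×0.93493 = -0.286668 + 0.625195 = 0.338527.
Q̄ = (S₀/π) × [bracket] = (2373/π) × 0.338527 = 255.71 W/m².
Daily total = Q̄ × 29.20 h × 3600 s/h = 255.71 × 29.20 × 3600 / 10⁶ = 26.88 MJ/m².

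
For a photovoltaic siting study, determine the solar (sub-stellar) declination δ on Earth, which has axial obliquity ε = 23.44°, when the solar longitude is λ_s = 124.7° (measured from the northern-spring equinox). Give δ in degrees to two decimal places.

sin δ = sin ε · sin λ_s = sin 23.44° × sin 124.7° = 0.327039.
δ = arcsin(0.327039) = +19.09°.

δ = +19.09°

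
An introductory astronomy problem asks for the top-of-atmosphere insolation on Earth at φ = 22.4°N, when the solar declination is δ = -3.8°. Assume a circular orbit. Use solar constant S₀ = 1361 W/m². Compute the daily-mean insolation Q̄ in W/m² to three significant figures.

Q̄ ≈ 383 W/m²

cos H₀ = −tan(+22.4°) tan(-3.800°) = 0.0274, H₀ = 1.5434 rad.
Bracket: H₀ sin φ sin δ + cos φ cos δ sin H₀ = 1.5434×0.38107×-0.06627 + 0.92455×0.99780×0.99963 = -0.038976 + 0.922175 = 0.883199.
Q̄ = (S₀/π) × [bracket] = (1361/π) × 0.883199 = 382.6 W/m².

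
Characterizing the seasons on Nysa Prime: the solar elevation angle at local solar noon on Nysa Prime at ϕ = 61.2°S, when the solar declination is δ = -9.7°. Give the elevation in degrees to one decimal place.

At local noon the hour angle is zero, so the zenith angle equals |ϕ − δ| = |-61.2° − (-9.700°)| = 51.500°.
Elevation = 90° − 51.500° = 38.5°.

38.5°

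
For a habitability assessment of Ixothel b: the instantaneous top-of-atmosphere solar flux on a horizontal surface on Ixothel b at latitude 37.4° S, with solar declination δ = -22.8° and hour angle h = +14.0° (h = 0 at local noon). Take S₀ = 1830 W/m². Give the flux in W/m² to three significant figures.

1.73e+03 W/m²

cos θ_z = sin φ sin δ + cos φ cos δ cos h = 0.235368 + 0.710588 = 0.945956.
Flux = S₀ · cos θ_z = 1830 × 0.945956 = 1731 W/m².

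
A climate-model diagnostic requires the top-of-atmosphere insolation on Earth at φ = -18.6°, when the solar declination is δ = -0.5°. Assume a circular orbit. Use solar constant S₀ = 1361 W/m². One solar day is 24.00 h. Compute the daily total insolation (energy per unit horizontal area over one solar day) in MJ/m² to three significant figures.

cos H₀ = −tan(-18.6°) tan(-0.500°) = -0.0029, H₀ = 1.5737 rad.
Bracket: H₀ sin φ sin δ + cos φ cos δ sin H₀ = 1.5737×-0.31896×-0.00873 + 0.94777×0.99996×1.00000 = 0.004382 + 0.947732 = 0.952114.
Q̄ = (S₀/π) × [bracket] = (1361/π) × 0.952114 = 412.47 W/m².
Daily total = Q̄ × 24.00 h × 3600 s/h = 412.47 × 24.00 × 3600 / 10⁶ = 35.64 MJ/m².

35.6 MJ/m²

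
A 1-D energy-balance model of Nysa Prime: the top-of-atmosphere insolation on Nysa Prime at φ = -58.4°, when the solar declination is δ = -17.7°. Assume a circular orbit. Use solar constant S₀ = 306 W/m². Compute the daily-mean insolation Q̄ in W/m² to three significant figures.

Q̄ ≈ 94.9 W/m²

cos H₀ = −tan(-58.4°) tan(-17.700°) = -0.5188, H₀ = 2.1162 rad.
Bracket: H₀ sin φ sin δ + cos φ cos δ sin H₀ = 2.1162×-0.85173×-0.30403 + 0.52399×0.95266×0.85492 = 0.547993 + 0.426763 = 0.974756.
Q̄ = (S₀/π) × [bracket] = (306/π) × 0.974756 = 94.94 W/m².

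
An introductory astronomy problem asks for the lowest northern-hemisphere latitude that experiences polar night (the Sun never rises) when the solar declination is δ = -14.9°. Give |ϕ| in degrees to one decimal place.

Polar night requires cos h₀ = −tan ϕ tan δ ≥ 1, i.e. tan ϕ tan δ ≤ −1.
The boundary is |tan ϕ| · |tan δ| = 1, so |ϕ| = 90° − |δ| = 90° − 14.9° = 75.1° in the northern hemisphere.

|ϕ| = 75.1°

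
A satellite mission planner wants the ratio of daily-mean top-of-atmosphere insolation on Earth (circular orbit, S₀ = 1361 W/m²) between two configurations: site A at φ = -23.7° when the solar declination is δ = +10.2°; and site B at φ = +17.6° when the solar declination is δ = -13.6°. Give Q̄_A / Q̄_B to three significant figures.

— Configuration A (φ=-23.7°):
cos H₀ = −tan(-23.7°) tan(+10.200°) = 0.0790, H₀ = 1.4917 rad.
Bracket: H₀ sin φ sin δ + cos φ cos δ sin H₀ = 1.4917×-0.40195×0.17708 + 0.91566×0.98420×0.99688 = -0.106175 + 0.898381 = 0.792206.
Q̄ = (S₀/π) × [bracket] = (1361/π) × 0.792206 = 343.20 W/m².
— Configuration B (φ=+17.6°):
cos H₀ = −tan(+17.6°) tan(-13.600°) = 0.0767, H₀ = 1.4940 rad.
Bracket: H₀ sin φ sin δ + cos φ cos δ sin H₀ = 1.4940×0.30237×-0.23514 + 0.95319×0.97196×0.99705 = -0.106222 + 0.923729 = 0.817507.
Q̄ = (S₀/π) × [bracket] = (1361/π) × 0.817507 = 354.16 W/m².
Ratio Q̄_A / Q̄_B = 343.20 / 354.16 = 0.9691.

Q̄_A / Q̄_B ≈ 0.969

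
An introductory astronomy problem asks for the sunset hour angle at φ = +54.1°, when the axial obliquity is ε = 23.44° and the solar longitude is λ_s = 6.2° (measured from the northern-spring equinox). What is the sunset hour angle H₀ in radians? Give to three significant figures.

H₀ = 1.63 rad

Solar declination: sin δ = sin ε · sin λ_s = sin 23.44° × sin 6.2° = 0.04296, so δ = +2.462°.
cos H₀ = −tan φ · tan δ = −tan(+54.1°) × tan(+2.462°) = -0.0594, so H₀ = 1.6302 rad = 93.41°.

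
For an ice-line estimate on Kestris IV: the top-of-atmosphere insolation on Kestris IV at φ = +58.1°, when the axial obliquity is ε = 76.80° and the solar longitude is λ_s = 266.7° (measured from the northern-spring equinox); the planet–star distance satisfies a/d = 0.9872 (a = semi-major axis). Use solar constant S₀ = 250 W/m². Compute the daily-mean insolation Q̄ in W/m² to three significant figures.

Solar declination: sin δ = sin ε · sin λ_s = sin 76.80° × sin 266.7° = -0.97196, so δ = -76.401°.
cos H₀ = −tan(+58.1°) tan(-76.401°) = 6.6412 ≥ 1 ⇒ polar night, H₀ = 0 and Q̄ = 0.
Inverse-square distance factor (a/d)² = 0.9872² = 0.974564.

Q̄ ≈ 0.00 W/m²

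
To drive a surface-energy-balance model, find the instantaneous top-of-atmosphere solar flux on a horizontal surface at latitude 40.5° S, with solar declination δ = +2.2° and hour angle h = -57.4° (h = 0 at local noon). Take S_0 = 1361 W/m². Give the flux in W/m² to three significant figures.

523 W/m²

cos θ_z = sin ϕ sin δ + cos ϕ cos δ cos h = -0.024931 + 0.409383 = 0.384452.
Flux = S_0 · cos θ_z = 1361 × 0.384452 = 523.2 W/m².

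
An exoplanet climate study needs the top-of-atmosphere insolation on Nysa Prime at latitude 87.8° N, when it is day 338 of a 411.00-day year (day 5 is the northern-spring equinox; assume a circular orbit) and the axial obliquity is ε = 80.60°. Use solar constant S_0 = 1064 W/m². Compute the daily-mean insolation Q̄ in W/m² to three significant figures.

Q̄ ≈ 0.00 W/m²

Solar longitude: L_s = 360° × (338 − 5)/411.00 = 291.679°.
sin δ = sin 80.60° × sin 291.679° = -0.91679, so δ = -66.461°.
cos h₀ = −tan(+87.8°) tan(-66.461°) = 59.7564 ≥ 1 ⇒ polar night, h₀ = 0 and Q̄ = 0.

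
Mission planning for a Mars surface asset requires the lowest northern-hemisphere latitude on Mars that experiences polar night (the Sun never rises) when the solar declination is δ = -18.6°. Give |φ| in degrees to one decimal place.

Polar night requires cos H₀ = −tan φ tan δ ≥ 1, i.e. tan φ tan δ ≤ −1.
The boundary is |tan φ| · |tan δ| = 1, so |φ| = 90° − |δ| = 90° − 18.6° = 71.4° in the northern hemisphere.

|φ| = 71.4°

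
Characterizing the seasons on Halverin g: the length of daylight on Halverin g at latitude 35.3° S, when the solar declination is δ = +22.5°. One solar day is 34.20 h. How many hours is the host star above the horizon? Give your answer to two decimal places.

cos h₀ = −tan ϕ · tan δ = −tan(-35.3°) × tan(+22.500°) = 0.2933, so h₀ = 1.2731 rad = 72.95°.
Daylight = 2h₀/(2π) × 34.20 h = (1.2731/π) × 34.20 = 13.86 h.

13.86 h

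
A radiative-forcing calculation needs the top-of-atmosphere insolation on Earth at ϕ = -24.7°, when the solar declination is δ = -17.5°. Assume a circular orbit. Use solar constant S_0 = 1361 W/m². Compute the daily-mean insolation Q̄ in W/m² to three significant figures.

Q̄ ≈ 465 W/m²

cos h₀ = −tan(-24.7°) tan(-17.500°) = -0.1450, h₀ = 1.7163 rad.
Bracket: h₀ sin ϕ sin δ + cos ϕ cos δ sin h₀ = 1.7163×-0.41787×-0.30071 + 0.90851×0.95372×0.98943 = 0.215666 + 0.857306 = 1.072972.
Q̄ = (S_0/π) × [bracket] = (1361/π) × 1.072972 = 464.8 W/m².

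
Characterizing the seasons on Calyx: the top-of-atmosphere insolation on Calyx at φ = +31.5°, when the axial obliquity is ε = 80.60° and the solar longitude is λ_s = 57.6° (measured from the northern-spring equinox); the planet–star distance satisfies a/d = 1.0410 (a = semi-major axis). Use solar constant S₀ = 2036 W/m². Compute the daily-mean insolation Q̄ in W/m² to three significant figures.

Q̄ ≈ 967 W/m²

Solar declination: sin δ = sin ε · sin λ_s = sin 80.60° × sin 57.6° = 0.83299, so δ = +56.407°.
cos H₀ = −tan(+31.5°) tan(+56.407°) = -0.9226, H₀ = 2.7455 rad.
Bracket: H₀ sin φ sin δ + cos φ cos δ sin H₀ = 2.7455×0.52250×0.83299 + 0.85264×0.55329×0.38578 = 1.194944 + 0.181994 = 1.376938.
Inverse-square distance factor (a/d)² = 1.0410² = 1.083681.
Q̄ = (S₀/π) × 1.083681 × [bracket] = (2036/π) × 1.083681 × 1.376938 = 967.0 W/m².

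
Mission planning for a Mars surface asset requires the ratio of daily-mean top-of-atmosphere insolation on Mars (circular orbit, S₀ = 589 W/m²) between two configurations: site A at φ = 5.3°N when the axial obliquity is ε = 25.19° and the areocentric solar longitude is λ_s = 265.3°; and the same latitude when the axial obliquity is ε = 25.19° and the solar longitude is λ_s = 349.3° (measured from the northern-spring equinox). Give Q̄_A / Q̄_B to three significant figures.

— Configuration A (φ=+5.3°):
sin δ = sin 25.19° × sin 265.3° = -0.42419, so δ = -25.099°.
cos H₀ = −tan(+5.3°) tan(-25.099°) = 0.0435, H₀ = 1.5273 rad.
Bracket: H₀ sin φ sin δ + cos φ cos δ sin H₀ = 1.5273×0.09237×-0.42419 + 0.99572×0.90557×0.99906 = -0.059843 + 0.900847 = 0.841004.
Q̄ = (S₀/π) × [bracket] = (589/π) × 0.841004 = 157.68 W/m².
— Configuration B (φ=+5.3°):
Solar declination: sin δ = sin ε · sin λ_s = sin 25.19° × sin 349.3° = -0.07902, so δ = -4.532°.
cos H₀ = −tan(+5.3°) tan(-4.532°) = 0.0074, H₀ = 1.5634 rad.
Bracket: H₀ sin φ sin δ + cos φ cos δ sin H₀ = 1.5634×0.09237×-0.07902 + 0.99572×0.99687×0.99997 = -0.011411 + 0.992574 = 0.981163.
Q̄ = (S₀/π) × [bracket] = (589/π) × 0.981163 = 183.95 W/m².
Ratio Q̄_A / Q̄_B = 157.68 / 183.95 = 0.8572.

Q̄_A / Q̄_B ≈ 0.857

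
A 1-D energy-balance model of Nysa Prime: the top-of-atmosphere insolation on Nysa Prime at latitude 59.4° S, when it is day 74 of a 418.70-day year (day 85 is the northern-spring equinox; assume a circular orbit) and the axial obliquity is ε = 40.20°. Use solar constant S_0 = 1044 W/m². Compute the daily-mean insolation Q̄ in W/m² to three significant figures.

Solar longitude: L_s = 360° × (74 − 85)/418.70 = -9.458°, i.e. -9.458° + 360° = 350.542°.
sin δ = sin 40.20° × sin 350.542° = -0.10606, so δ = -6.088°.
cos h₀ = −tan(-59.4°) tan(-6.088°) = -0.1804, h₀ = 1.7521 rad.
Bracket: h₀ sin ϕ sin δ + cos ϕ cos δ sin h₀ = 1.7521×-0.86074×-0.10606 + 0.50904×0.99436×0.98360 = 0.159949 + 0.497868 = 0.657817.
Q̄ = (S_0/π) × [bracket] = (1044/π) × 0.657817 = 218.6 W/m².

Q̄ ≈ 219 W/m²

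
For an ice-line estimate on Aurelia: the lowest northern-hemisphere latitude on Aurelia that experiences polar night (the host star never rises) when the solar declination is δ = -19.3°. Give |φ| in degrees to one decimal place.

Polar night requires cos H₀ = −tan φ tan δ ≥ 1, i.e. tan φ tan δ ≤ −1.
The boundary is |tan φ| · |tan δ| = 1, so |φ| = 90° − |δ| = 90° − 19.3° = 70.7° in the northern hemisphere.

|φ| = 70.7°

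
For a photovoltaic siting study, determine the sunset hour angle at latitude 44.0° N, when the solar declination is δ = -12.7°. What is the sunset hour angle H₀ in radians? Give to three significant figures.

H₀ = 1.35 rad

cos H₀ = −tan φ · tan δ = −tan(+44.0°) × tan(-12.700°) = 0.2176, so H₀ = 1.3514 rad = 77.43°.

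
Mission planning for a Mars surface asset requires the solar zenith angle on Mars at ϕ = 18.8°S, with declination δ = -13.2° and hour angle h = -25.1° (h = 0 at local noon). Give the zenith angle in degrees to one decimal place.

cos θ_z = sin ϕ sin δ + cos ϕ cos δ cos h = 0.073590 + 0.834606 = 0.908196.
θ_z = arccos(0.908196) = 24.7°.

θ_z = 24.7°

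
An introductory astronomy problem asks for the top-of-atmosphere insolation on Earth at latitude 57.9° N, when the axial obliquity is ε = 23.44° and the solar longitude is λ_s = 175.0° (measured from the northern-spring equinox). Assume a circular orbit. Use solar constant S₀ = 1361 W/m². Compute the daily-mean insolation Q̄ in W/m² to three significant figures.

Q̄ ≈ 250 W/m²

Solar declination: sin δ = sin ε · sin λ_s = sin 23.44° × sin 175.0° = 0.03467, so δ = +1.987°.
cos H₀ = −tan(+57.9°) tan(+1.987°) = -0.0553, H₀ = 1.6261 rad.
Bracket: H₀ sin φ sin δ + cos φ cos δ sin H₀ = 1.6261×0.84712×0.03467 + 0.53140×0.99940×0.99847 = 0.047758 + 0.530269 = 0.578027.
Q̄ = (S₀/π) × [bracket] = (1361/π) × 0.578027 = 250.4 W/m².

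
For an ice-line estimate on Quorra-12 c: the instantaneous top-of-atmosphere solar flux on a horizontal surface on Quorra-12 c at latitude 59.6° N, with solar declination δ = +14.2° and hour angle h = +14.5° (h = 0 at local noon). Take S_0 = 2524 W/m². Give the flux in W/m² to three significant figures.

cos θ_z = sin ϕ sin δ + cos ϕ cos δ cos h = 0.211581 + 0.474946 = 0.686527.
Flux = S_0 · cos θ_z = 2524 × 0.686527 = 1733 W/m².

1.73e+03 W/m²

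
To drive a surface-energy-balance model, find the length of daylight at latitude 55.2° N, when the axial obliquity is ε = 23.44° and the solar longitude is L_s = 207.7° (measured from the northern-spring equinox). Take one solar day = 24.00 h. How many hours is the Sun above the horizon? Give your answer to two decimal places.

Solar declination: sin δ = sin ε · sin L_s = sin 23.44° × sin 207.7° = -0.18491, so δ = -10.656°.
cos h₀ = −tan ϕ · tan δ = −tan(+55.2°) × tan(-10.656°) = 0.2707, so h₀ = 1.2967 rad = 74.29°.
Daylight = 2h₀/(2π) × 24.00 h = (1.2967/π) × 24.00 = 9.91 h.

9.91 h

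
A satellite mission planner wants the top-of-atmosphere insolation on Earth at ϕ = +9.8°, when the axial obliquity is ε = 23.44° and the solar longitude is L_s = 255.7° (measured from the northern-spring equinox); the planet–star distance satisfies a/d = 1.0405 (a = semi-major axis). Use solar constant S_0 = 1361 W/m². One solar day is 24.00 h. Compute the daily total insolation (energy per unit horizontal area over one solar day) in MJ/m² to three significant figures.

32.8 MJ/m²

Solar declination: sin δ = sin ε · sin L_s = sin 23.44° × sin 255.7° = -0.38546, so δ = -22.673°.
cos h₀ = −tan(+9.8°) tan(-22.673°) = 0.0722, h₀ = 1.4986 rad.
Bracket: h₀ sin ϕ sin δ + cos ϕ cos δ sin h₀ = 1.4986×0.17021×-0.38546 + 0.98541×0.92272×0.99739 = -0.098322 + 0.906884 = 0.808562.
Inverse-square distance factor (a/d)² = 1.0405² = 1.082640.
Q̄ = (S_0/π) × 1.082640 × [bracket] = (1361/π) × 1.082640 × 0.808562 = 379.23 W/m².
Daily total = Q̄ × 24.00 h × 3600 s/h = 379.23 × 24.00 × 3600 / 10⁶ = 32.77 MJ/m².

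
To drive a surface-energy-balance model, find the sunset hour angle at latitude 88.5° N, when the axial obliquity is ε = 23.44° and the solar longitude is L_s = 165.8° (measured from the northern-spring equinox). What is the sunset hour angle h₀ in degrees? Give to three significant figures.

h₀ = 180°

Solar declination: sin δ = sin ε · sin L_s = sin 23.44° × sin 165.8° = 0.09758, so δ = +5.600°.
Sunrise equation: cos h₀ = −tan ϕ · tan δ = -3.7443 ≤ −1, so the Sun never sets (polar day) and h₀ = π.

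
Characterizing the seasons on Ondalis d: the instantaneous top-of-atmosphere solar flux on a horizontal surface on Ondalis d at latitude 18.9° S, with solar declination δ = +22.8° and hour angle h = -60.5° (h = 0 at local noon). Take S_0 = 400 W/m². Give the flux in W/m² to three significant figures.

122 W/m²

cos θ_z = sin ϕ sin δ + cos ϕ cos δ cos h = -0.125523 + 0.429473 = 0.303950.
Flux = S_0 · cos θ_z = 400 × 0.303950 = 121.6 W/m².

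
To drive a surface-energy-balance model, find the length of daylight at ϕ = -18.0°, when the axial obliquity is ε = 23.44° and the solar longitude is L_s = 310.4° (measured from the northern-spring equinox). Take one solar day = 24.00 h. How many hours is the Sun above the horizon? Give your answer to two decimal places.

Solar declination: sin δ = sin ε · sin L_s = sin 23.44° × sin 310.4° = -0.30293, so δ = -17.634°.
cos h₀ = −tan ϕ · tan δ = −tan(-18.0°) × tan(-17.634°) = -0.1033, so h₀ = 1.6743 rad = 95.93°.
Daylight = 2h₀/(2π) × 24.00 h = (1.6743/π) × 24.00 = 12.79 h.

12.79 h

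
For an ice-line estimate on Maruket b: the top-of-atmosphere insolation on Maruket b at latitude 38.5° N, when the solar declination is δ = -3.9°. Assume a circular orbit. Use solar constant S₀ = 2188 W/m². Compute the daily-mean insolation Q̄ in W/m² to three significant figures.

Q̄ ≈ 498 W/m²

cos H₀ = −tan(+38.5°) tan(-3.900°) = 0.0542, H₀ = 1.5165 rad.
Bracket: H₀ sin φ sin δ + cos φ cos δ sin H₀ = 1.5165×0.62251×-0.06802 + 0.78261×0.99768×0.99853 = -0.064213 + 0.779647 = 0.715434.
Q̄ = (S₀/π) × [bracket] = (2188/π) × 0.715434 = 498.3 W/m².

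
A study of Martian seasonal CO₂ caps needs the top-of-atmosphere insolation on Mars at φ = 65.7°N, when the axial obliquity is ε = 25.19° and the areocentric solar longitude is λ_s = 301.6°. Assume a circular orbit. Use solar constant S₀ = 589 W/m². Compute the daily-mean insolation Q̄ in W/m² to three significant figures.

Q̄ ≈ 3.52 W/m²

sin δ = sin 25.19° × sin 301.6° = -0.36251, so δ = -21.255°.
cos H₀ = −tan(+65.7°) tan(-21.255°) = 0.8615, H₀ = 0.5326 rad.
Bracket: H₀ sin φ sin δ + cos φ cos δ sin H₀ = 0.5326×0.91140×-0.36251 + 0.41151×0.93198×0.50780 = -0.175967 + 0.194751 = 0.018784.
Q̄ = (S₀/π) × [bracket] = (589/π) × 0.018784 = 3.522 W/m².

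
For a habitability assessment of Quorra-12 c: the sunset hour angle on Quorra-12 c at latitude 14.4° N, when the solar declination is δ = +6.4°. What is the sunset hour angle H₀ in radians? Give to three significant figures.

H₀ = 1.60 rad

cos H₀ = −tan φ · tan δ = −tan(+14.4°) × tan(+6.400°) = -0.0288, so H₀ = 1.5996 rad = 91.65°.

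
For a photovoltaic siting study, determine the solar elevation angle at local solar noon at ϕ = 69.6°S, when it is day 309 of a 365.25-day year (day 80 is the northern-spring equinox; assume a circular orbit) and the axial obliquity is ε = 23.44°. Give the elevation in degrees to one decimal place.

36.9°

Solar longitude: L_s = 360° × (309 − 80)/365.25 = 225.708°.
sin δ = sin 23.44° × sin 225.708° = -0.28474, so δ = -16.543°.
At local noon the hour angle is zero, so the zenith angle equals |ϕ − δ| = |-69.6° − (-16.543°)| = 53.057°.
Elevation = 90° − 53.057° = 36.9°.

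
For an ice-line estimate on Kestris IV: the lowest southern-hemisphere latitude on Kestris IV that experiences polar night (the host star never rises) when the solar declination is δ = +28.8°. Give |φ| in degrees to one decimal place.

|φ| = 61.2°

Polar night requires cos H₀ = −tan φ tan δ ≥ 1, i.e. tan φ tan δ ≤ −1.
The boundary is |tan φ| · |tan δ| = 1, so |φ| = 90° − |δ| = 90° − 28.8° = 61.2° in the southern hemisphere.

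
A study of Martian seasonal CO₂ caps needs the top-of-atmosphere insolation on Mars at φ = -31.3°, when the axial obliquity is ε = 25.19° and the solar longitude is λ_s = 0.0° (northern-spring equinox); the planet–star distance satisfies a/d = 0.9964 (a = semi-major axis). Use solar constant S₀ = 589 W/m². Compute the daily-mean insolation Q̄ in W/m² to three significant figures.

Solar declination: sin δ = sin ε · sin λ_s = sin 25.19° × sin 0.0° = 0.00000, so δ = +0.000°.
cos H₀ = −tan(-31.3°) tan(+0.000°) = 0.0000, H₀ = 1.5708 rad.
Bracket: H₀ sin φ sin δ + cos φ cos δ sin H₀ = 1.5708×-0.51952×0.00000 + 0.85446×1.00000×1.00000 = -0.000000 + 0.854460 = 0.854460.
Inverse-square distance factor (a/d)² = 0.9964² = 0.992813.
Q̄ = (S₀/π) × 0.992813 × [bracket] = (589/π) × 0.992813 × 0.854460 = 159.0 W/m².

Q̄ ≈ 159 W/m²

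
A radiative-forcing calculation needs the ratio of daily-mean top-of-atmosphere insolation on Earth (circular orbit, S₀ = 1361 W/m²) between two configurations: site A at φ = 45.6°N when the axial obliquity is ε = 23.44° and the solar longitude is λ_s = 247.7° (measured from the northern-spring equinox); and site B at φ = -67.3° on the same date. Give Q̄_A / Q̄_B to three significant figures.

— Configuration A (φ=+45.6°):
Solar declination: sin δ = sin ε · sin λ_s = sin 23.44° × sin 247.7° = -0.36804, so δ = -21.595°.
cos H₀ = −tan(+45.6°) tan(-21.595°) = 0.4042, H₀ = 1.1547 rad.
Bracket: H₀ sin φ sin δ + cos φ cos δ sin H₀ = 1.1547×0.71447×-0.36804 + 0.69966×0.92981×0.91467 = -0.303632 + 0.595039 = 0.291407.
Q̄ = (S₀/π) × [bracket] = (1361/π) × 0.291407 = 126.24 W/m².
— Configuration B (φ=-67.3°):
cos H₀ = −tan(-67.3°) tan(-21.595°) = -0.9462, H₀ = 2.8122 rad.
Bracket: H₀ sin φ sin δ + cos φ cos δ sin H₀ = 2.8122×-0.92254×-0.36804 + 0.38591×0.92981×0.32347 = 0.954831 + 0.116068 = 1.070899.
Q̄ = (S₀/π) × [bracket] = (1361/π) × 1.070899 = 463.93 W/m².
Ratio Q̄_A / Q̄_B = 126.24 / 463.93 = 0.2721.

Q̄_A / Q̄_B ≈ 0.272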